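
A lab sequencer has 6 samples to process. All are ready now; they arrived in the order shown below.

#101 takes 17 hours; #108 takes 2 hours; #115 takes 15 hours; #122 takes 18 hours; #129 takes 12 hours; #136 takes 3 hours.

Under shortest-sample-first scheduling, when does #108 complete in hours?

SPT (increasing processing time): #108 #136 #129 #115 #101 #122.
#108: 0→2

2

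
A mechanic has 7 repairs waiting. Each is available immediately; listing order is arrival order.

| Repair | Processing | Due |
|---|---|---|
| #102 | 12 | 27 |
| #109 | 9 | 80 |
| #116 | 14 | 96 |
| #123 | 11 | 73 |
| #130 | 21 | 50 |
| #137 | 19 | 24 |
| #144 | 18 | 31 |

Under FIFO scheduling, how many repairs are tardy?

3

FIFO (arrival order): #102 #109 #116 #123 #130 #137 #144.
#102: 0→12, due 27, tardiness 0
#109: 12→21, due 80, tardiness 0
#116: 21→35, due 96, tardiness 0
#123: 35→46, due 73, tardiness 0
#130: 46→67, due 50, tardiness 17
#137: 67→86, due 24, tardiness 62
#144: 86→104, due 31, tardiness 73
Late repairs: 3.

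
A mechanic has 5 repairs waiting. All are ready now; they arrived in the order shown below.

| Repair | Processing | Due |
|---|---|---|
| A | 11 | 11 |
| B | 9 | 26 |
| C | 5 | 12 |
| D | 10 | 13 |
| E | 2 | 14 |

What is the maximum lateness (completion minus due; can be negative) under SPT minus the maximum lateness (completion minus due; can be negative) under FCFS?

3

SPT (increasing processing time): E C B D A.
E: 0→2, due 14, lateness -12
C: 2→7, due 12, lateness -5
B: 7→16, due 26, lateness -10
D: 16→26, due 13, lateness 13
A: 26→37, due 11, lateness 26
Maximum = 26.
FIFO (arrival order): A B C D E.
A: 0→11, due 11, lateness 0
B: 11→20, due 26, lateness -6
C: 20→25, due 12, lateness 13
D: 25→35, due 13, lateness 22
E: 35→37, due 14, lateness 23
Maximum = 23.
Difference = 26 − 23 = 3.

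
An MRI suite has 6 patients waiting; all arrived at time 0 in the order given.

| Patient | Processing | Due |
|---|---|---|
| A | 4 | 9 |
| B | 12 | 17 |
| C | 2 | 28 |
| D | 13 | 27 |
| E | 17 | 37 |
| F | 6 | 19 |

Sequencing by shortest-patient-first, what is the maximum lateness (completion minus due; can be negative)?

17

SPT (increasing processing time): C A F B D E.
C: 0→2, due 28, lateness -26
A: 2→6, due 9, lateness -3
F: 6→12, due 19, lateness -7
B: 12→24, due 17, lateness 7
D: 24→37, due 27, lateness 10
E: 37→54, due 37, lateness 17
Maximum = 17.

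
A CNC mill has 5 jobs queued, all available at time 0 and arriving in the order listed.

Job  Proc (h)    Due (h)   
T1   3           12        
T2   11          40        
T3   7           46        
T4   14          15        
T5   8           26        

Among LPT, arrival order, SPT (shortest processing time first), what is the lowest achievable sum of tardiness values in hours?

28

LPT (decreasing processing time): T4 T2 T5 T3 T1.
T4: 0→14, due 15, tardiness 0
T2: 14→25, due 40, tardiness 0
T5: 25→33, due 26, tardiness 7
T3: 33→40, due 46, tardiness 0
T1: 40→43, due 12, tardiness 31
Sum = 0+0+7+0+31 = 38.
FIFO (arrival order): T1 T2 T3 T4 T5.
T1: 0→3, due 12, tardiness 0
T2: 3→14, due 40, tardiness 0
T3: 14→21, due 46, tardiness 0
T4: 21→35, due 15, tardiness 20
T5: 35→43, due 26, tardiness 17
Sum = 0+0+0+20+17 = 37.
SPT (increasing processing time): T1 T3 T5 T2 T4.
T1: 0→3, due 12, tardiness 0
T3: 3→10, due 46, tardiness 0
T5: 10→18, due 26, tardiness 0
T2: 18→29, due 40, tardiness 0
T4: 29→43, due 15, tardiness 28
Sum = 0+0+0+0+28 = 28.
LPT 38, FIFO 37, SPT 28 → minimum 28.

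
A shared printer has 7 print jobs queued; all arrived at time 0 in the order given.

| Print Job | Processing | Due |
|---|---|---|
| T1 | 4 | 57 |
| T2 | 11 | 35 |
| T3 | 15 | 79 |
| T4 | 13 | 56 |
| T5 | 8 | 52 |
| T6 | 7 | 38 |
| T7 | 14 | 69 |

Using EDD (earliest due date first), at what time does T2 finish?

EDD (increasing due date): T2 T6 T5 T4 T1 T7 T3.
T2: 0→11

11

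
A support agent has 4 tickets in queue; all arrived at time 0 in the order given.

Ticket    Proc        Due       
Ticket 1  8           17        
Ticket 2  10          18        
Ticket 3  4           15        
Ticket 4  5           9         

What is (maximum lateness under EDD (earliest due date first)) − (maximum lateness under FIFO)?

EDD (increasing due date): Ticket 4 Ticket 3 Ticket 1 Ticket 2.
Ticket 4: 0→5, due 9, lateness -4
Ticket 3: 5→9, due 15, lateness -6
Ticket 1: 9→17, due 17, lateness 0
Ticket 2: 17→27, due 18, lateness 9
Maximum = 9.
FIFO (arrival order): Ticket 1 Ticket 2 Ticket 3 Ticket 4.
Ticket 1: 0→8, due 17, lateness -9
Ticket 2: 8→18, due 18, lateness 0
Ticket 3: 18→22, due 15, lateness 7
Ticket 4: 22→27, due 9, lateness 18
Maximum = 18.
Difference = 9 − 18 = -9.

-9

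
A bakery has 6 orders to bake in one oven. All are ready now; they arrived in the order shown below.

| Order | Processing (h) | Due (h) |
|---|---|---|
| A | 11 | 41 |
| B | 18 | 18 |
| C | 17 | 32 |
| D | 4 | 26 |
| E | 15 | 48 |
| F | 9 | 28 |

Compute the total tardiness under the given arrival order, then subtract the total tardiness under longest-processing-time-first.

FIFO (arrival order): A B C D E F.
A: 0→11, due 41, tardiness 0
B: 11→29, due 18, tardiness 11
C: 29→46, due 32, tardiness 14
D: 46→50, due 26, tardiness 24
E: 50→65, due 48, tardiness 17
F: 65→74, due 28, tardiness 46
Sum = 0+11+14+24+17+46 = 112.
LPT (decreasing processing time): B C E A F D.
B: 0→18, due 18, tardiness 0
C: 18→35, due 32, tardiness 3
E: 35→50, due 48, tardiness 2
A: 50→61, due 41, tardiness 20
F: 61→70, due 28, tardiness 42
D: 70→74, due 26, tardiness 48
Sum = 0+3+2+20+42+48 = 115.
Difference = 112 − 115 = -3.

-3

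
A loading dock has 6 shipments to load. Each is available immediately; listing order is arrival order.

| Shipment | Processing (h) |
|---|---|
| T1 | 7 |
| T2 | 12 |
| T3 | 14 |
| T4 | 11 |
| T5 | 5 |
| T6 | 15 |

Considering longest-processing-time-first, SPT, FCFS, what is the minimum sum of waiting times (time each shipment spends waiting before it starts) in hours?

LPT (decreasing processing time): T6 T3 T2 T4 T1 T5.
T6: waits 0, runs 0→15
T3: waits 15, runs 15→29
T2: waits 29, runs 29→41
T4: waits 41, runs 41→52
T1: waits 52, runs 52→59
T5: waits 59, runs 59→64
Sum = 0+15+29+41+52+59 = 196.
SPT (increasing processing time): T5 T1 T4 T2 T3 T6.
T5: waits 0, runs 0→5
T1: waits 5, runs 5→12
T4: waits 12, runs 12→23
T2: waits 23, runs 23→35
T3: waits 35, runs 35→49
T6: waits 49, runs 49→64
Sum = 0+5+12+23+35+49 = 124.
FIFO (arrival order): T1 T2 T3 T4 T5 T6.
T1: waits 0, runs 0→7
T2: waits 7, runs 7→19
T3: waits 19, runs 19→33
T4: waits 33, runs 33→44
T5: waits 44, runs 44→49
T6: waits 49, runs 49→64
Sum = 0+7+19+33+44+49 = 152.
LPT 196, SPT 124, FIFO 152 → minimum 124.

124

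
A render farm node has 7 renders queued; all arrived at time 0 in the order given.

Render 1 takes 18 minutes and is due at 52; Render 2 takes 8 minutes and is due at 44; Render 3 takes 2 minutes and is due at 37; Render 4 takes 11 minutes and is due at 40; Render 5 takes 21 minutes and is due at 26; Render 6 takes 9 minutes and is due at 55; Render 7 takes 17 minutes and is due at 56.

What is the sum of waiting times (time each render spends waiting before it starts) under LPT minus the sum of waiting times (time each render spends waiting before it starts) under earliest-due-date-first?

LPT (decreasing processing time): Render 5 Render 1 Render 7 Render 4 Render 6 Render 2 Render 3.
Render 5: waits 0, runs 0→21
Render 1: waits 21, runs 21→39
Render 7: waits 39, runs 39→56
Render 4: waits 56, runs 56→67
Render 6: waits 67, runs 67→76
Render 2: waits 76, runs 76→84
Render 3: waits 84, runs 84→86
Sum = 0+21+39+56+67+76+84 = 343.
EDD (increasing due date): Render 5 Render 3 Render 4 Render 2 Render 1 Render 6 Render 7.
Render 5: waits 0, runs 0→21
Render 3: waits 21, runs 21→23
Render 4: waits 23, runs 23→34
Render 2: waits 34, runs 34→42
Render 1: waits 42, runs 42→60
Render 6: waits 60, runs 60→69
Render 7: waits 69, runs 69→86
Sum = 0+21+23+34+42+60+69 = 249.
Difference = 343 − 249 = 94.

94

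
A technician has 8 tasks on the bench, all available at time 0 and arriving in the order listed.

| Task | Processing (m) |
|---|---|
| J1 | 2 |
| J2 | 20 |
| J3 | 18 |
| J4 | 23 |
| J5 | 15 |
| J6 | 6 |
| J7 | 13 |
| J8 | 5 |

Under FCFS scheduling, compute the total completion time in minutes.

488

FIFO (arrival order): J1 J2 J3 J4 J5 J6 J7 J8.
J1: 0→2
J2: 2→22
J3: 22→40
J4: 40→63
J5: 63→78
J6: 78→84
J7: 84→97
J8: 97→102
Sum = 2+22+40+63+78+84+97+102 = 488.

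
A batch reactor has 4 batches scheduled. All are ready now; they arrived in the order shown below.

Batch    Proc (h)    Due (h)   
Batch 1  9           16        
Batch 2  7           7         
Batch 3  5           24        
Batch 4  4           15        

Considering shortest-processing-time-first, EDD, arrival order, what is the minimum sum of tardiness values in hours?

SPT (increasing processing time): Batch 4 Batch 3 Batch 2 Batch 1.
Batch 4: 0→4, due 15, tardiness 0
Batch 3: 4→9, due 24, tardiness 0
Batch 2: 9→16, due 7, tardiness 9
Batch 1: 16→25, due 16, tardiness 9
Sum = 0+0+9+9 = 18.
EDD (increasing due date): Batch 2 Batch 4 Batch 1 Batch 3.
Batch 2: 0→7, due 7, tardiness 0
Batch 4: 7→11, due 15, tardiness 0
Batch 1: 11→20, due 16, tardiness 4
Batch 3: 20→25, due 24, tardiness 1
Sum = 0+0+4+1 = 5.
FIFO (arrival order): Batch 1 Batch 2 Batch 3 Batch 4.
Batch 1: 0→9, due 16, tardiness 0
Batch 2: 9→16, due 7, tardiness 9
Batch 3: 16→21, due 24, tardiness 0
Batch 4: 21→25, due 15, tardiness 10
Sum = 0+9+0+10 = 19.
SPT 18, EDD 5, FIFO 19 → minimum 5.

5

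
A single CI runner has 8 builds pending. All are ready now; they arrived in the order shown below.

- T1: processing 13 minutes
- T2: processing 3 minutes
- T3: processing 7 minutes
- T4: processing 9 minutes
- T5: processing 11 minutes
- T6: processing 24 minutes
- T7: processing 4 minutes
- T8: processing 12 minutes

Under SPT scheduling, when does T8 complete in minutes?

SPT (increasing processing time): T2 T7 T3 T4 T5 T8 T1 T6.
T2: 0→3
T7: 3→7
T3: 7→14
T4: 14→23
T5: 23→34
T8: 34→46

46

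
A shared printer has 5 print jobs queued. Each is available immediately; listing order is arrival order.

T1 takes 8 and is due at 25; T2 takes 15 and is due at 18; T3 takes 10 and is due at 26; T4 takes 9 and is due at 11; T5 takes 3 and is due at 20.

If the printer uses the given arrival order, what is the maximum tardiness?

31

FIFO (arrival order): T1 T2 T3 T4 T5.
T1: 0→8, due 25, tardiness 0
T2: 8→23, due 18, tardiness 5
T3: 23→33, due 26, tardiness 7
T4: 33→42, due 11, tardiness 31
T5: 42→45, due 20, tardiness 25
Maximum = 31.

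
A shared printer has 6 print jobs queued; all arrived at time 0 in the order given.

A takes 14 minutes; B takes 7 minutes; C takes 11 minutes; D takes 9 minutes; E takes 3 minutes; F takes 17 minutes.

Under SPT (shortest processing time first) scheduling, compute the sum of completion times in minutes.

SPT (increasing processing time): E B D C A F.
E: 0→3
B: 3→10
D: 10→19
C: 19→30
A: 30→44
F: 44→61
Sum = 3+10+19+30+44+61 = 167.

167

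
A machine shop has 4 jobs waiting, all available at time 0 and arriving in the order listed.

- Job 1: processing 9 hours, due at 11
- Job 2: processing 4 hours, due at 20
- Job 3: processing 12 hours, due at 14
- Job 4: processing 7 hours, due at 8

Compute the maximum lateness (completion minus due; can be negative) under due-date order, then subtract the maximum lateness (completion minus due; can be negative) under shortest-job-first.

-4

EDD (increasing due date): Job 4 Job 1 Job 3 Job 2.
Job 4: 0→7, due 8, lateness -1
Job 1: 7→16, due 11, lateness 5
Job 3: 16→28, due 14, lateness 14
Job 2: 28→32, due 20, lateness 12
Maximum = 14.
SPT (increasing processing time): Job 2 Job 4 Job 1 Job 3.
Job 2: 0→4, due 20, lateness -16
Job 4: 4→11, due 8, lateness 3
Job 1: 11→20, due 11, lateness 9
Job 3: 20→32, due 14, lateness 18
Maximum = 18.
Difference = 14 − 18 = -4.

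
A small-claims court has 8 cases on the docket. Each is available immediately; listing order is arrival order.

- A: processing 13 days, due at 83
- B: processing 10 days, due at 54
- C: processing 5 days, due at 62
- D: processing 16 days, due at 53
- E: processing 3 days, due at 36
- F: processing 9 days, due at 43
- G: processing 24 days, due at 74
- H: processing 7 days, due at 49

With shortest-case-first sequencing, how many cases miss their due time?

2

SPT (increasing processing time): E C H F B A D G.
E: 0→3, due 36, tardiness 0
C: 3→8, due 62, tardiness 0
H: 8→15, due 49, tardiness 0
F: 15→24, due 43, tardiness 0
B: 24→34, due 54, tardiness 0
A: 34→47, due 83, tardiness 0
D: 47→63, due 53, tardiness 10
G: 63→87, due 74, tardiness 13
Late cases: 2.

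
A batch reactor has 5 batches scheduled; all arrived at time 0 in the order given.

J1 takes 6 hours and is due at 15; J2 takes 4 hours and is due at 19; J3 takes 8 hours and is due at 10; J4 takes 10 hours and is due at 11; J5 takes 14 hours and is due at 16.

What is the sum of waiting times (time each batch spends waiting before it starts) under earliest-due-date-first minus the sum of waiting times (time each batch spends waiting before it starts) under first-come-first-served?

EDD (increasing due date): J3 J4 J1 J5 J2.
J3: waits 0, runs 0→8
J4: waits 8, runs 8→18
J1: waits 18, runs 18→24
J5: waits 24, runs 24→38
J2: waits 38, runs 38→42
Sum = 0+8+18+24+38 = 88.
FIFO (arrival order): J1 J2 J3 J4 J5.
J1: waits 0, runs 0→6
J2: waits 6, runs 6→10
J3: waits 10, runs 10→18
J4: waits 18, runs 18→28
J5: waits 28, runs 28→42
Sum = 0+6+10+18+28 = 62.
Difference = 88 − 62 = 26.

26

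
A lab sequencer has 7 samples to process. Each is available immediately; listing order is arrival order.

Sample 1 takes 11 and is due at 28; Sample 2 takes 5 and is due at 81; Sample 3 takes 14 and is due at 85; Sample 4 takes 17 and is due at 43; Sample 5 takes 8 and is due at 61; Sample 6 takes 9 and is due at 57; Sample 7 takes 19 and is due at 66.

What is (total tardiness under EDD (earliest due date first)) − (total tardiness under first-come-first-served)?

-28

EDD (increasing due date): Sample 1 Sample 4 Sample 6 Sample 5 Sample 7 Sample 2 Sample 3.
Sample 1: 0→11, due 28, tardiness 0
Sample 4: 11→28, due 43, tardiness 0
Sample 6: 28→37, due 57, tardiness 0
Sample 5: 37→45, due 61, tardiness 0
Sample 7: 45→64, due 66, tardiness 0
Sample 2: 64→69, due 81, tardiness 0
Sample 3: 69→83, due 85, tardiness 0
Sum = 0+0+0+0+0+0+0 = 0.
FIFO (arrival order): Sample 1 Sample 2 Sample 3 Sample 4 Sample 5 Sample 6 Sample 7.
Sample 1: 0→11, due 28, tardiness 0
Sample 2: 11→16, due 81, tardiness 0
Sample 3: 16→30, due 85, tardiness 0
Sample 4: 30→47, due 43, tardiness 4
Sample 5: 47→55, due 61, tardiness 0
Sample 6: 55→64, due 57, tardiness 7
Sample 7: 64→83, due 66, tardiness 17
Sum = 0+0+0+4+0+7+17 = 28.
Difference = 0 − 28 = -28.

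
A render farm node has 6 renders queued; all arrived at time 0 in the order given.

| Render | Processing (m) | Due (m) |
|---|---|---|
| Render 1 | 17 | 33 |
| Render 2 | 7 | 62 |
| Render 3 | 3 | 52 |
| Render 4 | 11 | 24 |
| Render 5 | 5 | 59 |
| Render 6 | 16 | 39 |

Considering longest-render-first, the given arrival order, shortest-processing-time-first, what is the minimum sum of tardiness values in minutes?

27

LPT (decreasing processing time): Render 1 Render 6 Render 4 Render 2 Render 5 Render 3.
Render 1: 0→17, due 33, tardiness 0
Render 6: 17→33, due 39, tardiness 0
Render 4: 33→44, due 24, tardiness 20
Render 2: 44→51, due 62, tardiness 0
Render 5: 51→56, due 59, tardiness 0
Render 3: 56→59, due 52, tardiness 7
Sum = 0+0+20+0+0+7 = 27.
FIFO (arrival order): Render 1 Render 2 Render 3 Render 4 Render 5 Render 6.
Render 1: 0→17, due 33, tardiness 0
Render 2: 17→24, due 62, tardiness 0
Render 3: 24→27, due 52, tardiness 0
Render 4: 27→38, due 24, tardiness 14
Render 5: 38→43, due 59, tardiness 0
Render 6: 43→59, due 39, tardiness 20
Sum = 0+0+0+14+0+20 = 34.
SPT (increasing processing time): Render 3 Render 5 Render 2 Render 4 Render 6 Render 1.
Render 3: 0→3, due 52, tardiness 0
Render 5: 3→8, due 59, tardiness 0
Render 2: 8→15, due 62, tardiness 0
Render 4: 15→26, due 24, tardiness 2
Render 6: 26→42, due 39, tardiness 3
Render 1: 42→59, due 33, tardiness 26
Sum = 0+0+0+2+3+26 = 31.
LPT 27, FIFO 34, SPT 31 → minimum 27.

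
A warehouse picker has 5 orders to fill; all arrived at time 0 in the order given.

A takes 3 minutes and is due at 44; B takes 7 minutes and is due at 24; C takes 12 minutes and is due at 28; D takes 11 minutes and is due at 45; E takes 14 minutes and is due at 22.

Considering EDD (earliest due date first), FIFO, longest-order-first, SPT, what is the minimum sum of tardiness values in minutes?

EDD (increasing due date): E B C A D.
E: 0→14, due 22, tardiness 0
B: 14→21, due 24, tardiness 0
C: 21→33, due 28, tardiness 5
A: 33→36, due 44, tardiness 0
D: 36→47, due 45, tardiness 2
Sum = 0+0+5+0+2 = 7.
FIFO (arrival order): A B C D E.
A: 0→3, due 44, tardiness 0
B: 3→10, due 24, tardiness 0
C: 10→22, due 28, tardiness 0
D: 22→33, due 45, tardiness 0
E: 33→47, due 22, tardiness 25
Sum = 0+0+0+0+25 = 25.
LPT (decreasing processing time): E C D B A.
E: 0→14, due 22, tardiness 0
C: 14→26, due 28, tardiness 0
D: 26→37, due 45, tardiness 0
B: 37→44, due 24, tardiness 20
A: 44→47, due 44, tardiness 3
Sum = 0+0+0+20+3 = 23.
SPT (increasing processing time): A B D C E.
A: 0→3, due 44, tardiness 0
B: 3→10, due 24, tardiness 0
D: 10→21, due 45, tardiness 0
C: 21→33, due 28, tardiness 5
E: 33→47, due 22, tardiness 25
Sum = 0+0+0+5+25 = 30.
EDD 7, FIFO 25, LPT 23, SPT 30 → minimum 7.

7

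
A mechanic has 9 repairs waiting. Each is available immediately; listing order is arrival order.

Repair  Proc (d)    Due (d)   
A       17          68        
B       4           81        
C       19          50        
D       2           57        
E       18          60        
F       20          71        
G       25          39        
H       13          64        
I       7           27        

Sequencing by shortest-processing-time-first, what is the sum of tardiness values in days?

SPT (increasing processing time): D B I H A E C F G.
D: 0→2, due 57, tardiness 0
B: 2→6, due 81, tardiness 0
I: 6→13, due 27, tardiness 0
H: 13→26, due 64, tardiness 0
A: 26→43, due 68, tardiness 0
E: 43→61, due 60, tardiness 1
C: 61→80, due 50, tardiness 30
F: 80→100, due 71, tardiness 29
G: 100→125, due 39, tardiness 86
Sum = 0+0+0+0+0+1+30+29+86 = 146.

146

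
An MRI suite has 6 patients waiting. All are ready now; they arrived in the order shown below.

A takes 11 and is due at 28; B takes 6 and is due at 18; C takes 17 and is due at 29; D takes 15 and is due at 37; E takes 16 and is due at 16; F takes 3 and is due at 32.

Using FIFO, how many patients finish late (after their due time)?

FIFO (arrival order): A B C D E F.
A: 0→11, due 28, tardiness 0
B: 11→17, due 18, tardiness 0
C: 17→34, due 29, tardiness 5
D: 34→49, due 37, tardiness 12
E: 49→65, due 16, tardiness 49
F: 65→68, due 32, tardiness 36
Late patients: 4.

4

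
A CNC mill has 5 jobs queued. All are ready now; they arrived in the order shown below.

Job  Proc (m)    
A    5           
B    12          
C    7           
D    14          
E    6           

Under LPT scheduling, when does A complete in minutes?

44

LPT (decreasing processing time): D B C E A.
D: 0→14
B: 14→26
C: 26→33
E: 33→39
A: 39→44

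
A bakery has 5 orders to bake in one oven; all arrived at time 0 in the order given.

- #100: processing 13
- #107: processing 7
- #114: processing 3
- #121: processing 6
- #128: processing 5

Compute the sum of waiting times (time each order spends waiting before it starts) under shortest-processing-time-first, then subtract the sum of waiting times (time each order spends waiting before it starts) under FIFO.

SPT (increasing processing time): #114 #128 #121 #107 #100.
#114: waits 0, runs 0→3
#128: waits 3, runs 3→8
#121: waits 8, runs 8→14
#107: waits 14, runs 14→21
#100: waits 21, runs 21→34
Sum = 0+3+8+14+21 = 46.
FIFO (arrival order): #100 #107 #114 #121 #128.
#100: waits 0, runs 0→13
#107: waits 13, runs 13→20
#114: waits 20, runs 20→23
#121: waits 23, runs 23→29
#128: waits 29, runs 29→34
Sum = 0+13+20+23+29 = 85.
Difference = 46 − 85 = -39.

-39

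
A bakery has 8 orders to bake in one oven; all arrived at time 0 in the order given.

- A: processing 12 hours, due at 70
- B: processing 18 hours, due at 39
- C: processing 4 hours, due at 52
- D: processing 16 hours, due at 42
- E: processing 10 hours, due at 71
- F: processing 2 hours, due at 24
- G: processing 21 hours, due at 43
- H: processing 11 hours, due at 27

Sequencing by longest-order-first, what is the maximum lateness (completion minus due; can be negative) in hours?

70

LPT (decreasing processing time): G B D A H E C F.
G: 0→21, due 43, lateness -22
B: 21→39, due 39, lateness 0
D: 39→55, due 42, lateness 13
A: 55→67, due 70, lateness -3
H: 67→78, due 27, lateness 51
E: 78→88, due 71, lateness 17
C: 88→92, due 52, lateness 40
F: 92→94, due 24, lateness 70
Maximum = 70.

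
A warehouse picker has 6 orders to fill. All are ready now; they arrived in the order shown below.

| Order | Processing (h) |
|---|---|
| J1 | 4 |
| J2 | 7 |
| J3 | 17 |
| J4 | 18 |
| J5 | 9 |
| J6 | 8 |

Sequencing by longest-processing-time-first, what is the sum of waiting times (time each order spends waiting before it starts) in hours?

LPT (decreasing processing time): J4 J3 J5 J6 J2 J1.
J4: waits 0, runs 0→18
J3: waits 18, runs 18→35
J5: waits 35, runs 35→44
J6: waits 44, runs 44→52
J2: waits 52, runs 52→59
J1: waits 59, runs 59→63
Sum = 0+18+35+44+52+59 = 208.

208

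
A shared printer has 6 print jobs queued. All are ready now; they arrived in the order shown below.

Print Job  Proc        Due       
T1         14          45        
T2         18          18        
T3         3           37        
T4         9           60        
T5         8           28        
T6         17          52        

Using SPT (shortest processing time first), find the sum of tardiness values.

51

SPT (increasing processing time): T3 T5 T4 T1 T6 T2.
T3: 0→3, due 37, tardiness 0
T5: 3→11, due 28, tardiness 0
T4: 11→20, due 60, tardiness 0
T1: 20→34, due 45, tardiness 0
T6: 34→51, due 52, tardiness 0
T2: 51→69, due 18, tardiness 51
Sum = 0+0+0+0+0+51 = 51.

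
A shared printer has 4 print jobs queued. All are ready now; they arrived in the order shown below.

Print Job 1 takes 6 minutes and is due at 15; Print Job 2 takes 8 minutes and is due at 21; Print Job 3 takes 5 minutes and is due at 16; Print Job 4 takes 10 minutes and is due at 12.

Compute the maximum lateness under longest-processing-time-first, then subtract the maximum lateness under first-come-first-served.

-4

LPT (decreasing processing time): Print Job 4 Print Job 2 Print Job 1 Print Job 3.
Print Job 4: 0→10, due 12, lateness -2
Print Job 2: 10→18, due 21, lateness -3
Print Job 1: 18→24, due 15, lateness 9
Print Job 3: 24→29, due 16, lateness 13
Maximum = 13.
FIFO (arrival order): Print Job 1 Print Job 2 Print Job 3 Print Job 4.
Print Job 1: 0→6, due 15, lateness -9
Print Job 2: 6→14, due 21, lateness -7
Print Job 3: 14→19, due 16, lateness 3
Print Job 4: 19→29, due 12, lateness 17
Maximum = 17.
Difference = 13 − 17 = -4.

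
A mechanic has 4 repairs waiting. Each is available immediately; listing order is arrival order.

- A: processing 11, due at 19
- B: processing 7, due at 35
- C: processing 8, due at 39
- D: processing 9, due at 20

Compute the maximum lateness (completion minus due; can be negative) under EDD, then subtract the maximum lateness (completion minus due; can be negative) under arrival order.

-15

EDD (increasing due date): A D B C.
A: 0→11, due 19, lateness -8
D: 11→20, due 20, lateness 0
B: 20→27, due 35, lateness -8
C: 27→35, due 39, lateness -4
Maximum = 0.
FIFO (arrival order): A B C D.
A: 0→11, due 19, lateness -8
B: 11→18, due 35, lateness -17
C: 18→26, due 39, lateness -13
D: 26→35, due 20, lateness 15
Maximum = 15.
Difference = 0 − 15 = -15.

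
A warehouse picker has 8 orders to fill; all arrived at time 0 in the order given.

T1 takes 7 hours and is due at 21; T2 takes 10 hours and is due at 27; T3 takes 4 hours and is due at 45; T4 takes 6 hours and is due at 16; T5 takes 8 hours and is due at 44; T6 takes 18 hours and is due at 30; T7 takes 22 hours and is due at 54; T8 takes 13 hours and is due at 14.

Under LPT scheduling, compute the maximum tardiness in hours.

68

LPT (decreasing processing time): T7 T6 T8 T2 T5 T1 T4 T3.
T7: 0→22, due 54, tardiness 0
T6: 22→40, due 30, tardiness 10
T8: 40→53, due 14, tardiness 39
T2: 53→63, due 27, tardiness 36
T5: 63→71, due 44, tardiness 27
T1: 71→78, due 21, tardiness 57
T4: 78→84, due 16, tardiness 68
T3: 84→88, due 45, tardiness 43
Maximum = 68.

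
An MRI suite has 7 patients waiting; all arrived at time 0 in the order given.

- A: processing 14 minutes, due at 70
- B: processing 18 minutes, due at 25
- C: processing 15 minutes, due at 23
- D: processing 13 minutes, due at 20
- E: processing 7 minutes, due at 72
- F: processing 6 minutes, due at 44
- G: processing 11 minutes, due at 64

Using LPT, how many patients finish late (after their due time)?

LPT (decreasing processing time): B C A D G E F.
B: 0→18, due 25, tardiness 0
C: 18→33, due 23, tardiness 10
A: 33→47, due 70, tardiness 0
D: 47→60, due 20, tardiness 40
G: 60→71, due 64, tardiness 7
E: 71→78, due 72, tardiness 6
F: 78→84, due 44, tardiness 40
Late patients: 5.

5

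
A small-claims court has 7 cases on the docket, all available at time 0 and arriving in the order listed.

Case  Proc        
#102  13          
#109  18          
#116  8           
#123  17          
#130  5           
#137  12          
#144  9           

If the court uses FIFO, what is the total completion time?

355

FIFO (arrival order): #102 #109 #116 #123 #130 #137 #144.
#102: 0→13
#109: 13→31
#116: 31→39
#123: 39→56
#130: 56→61
#137: 61→73
#144: 73→82
Sum = 13+31+39+56+61+73+82 = 355.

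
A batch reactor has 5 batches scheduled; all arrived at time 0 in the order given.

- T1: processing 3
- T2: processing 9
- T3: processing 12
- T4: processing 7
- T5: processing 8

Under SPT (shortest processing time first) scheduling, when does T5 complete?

SPT (increasing processing time): T1 T4 T5 T2 T3.
T1: 0→3
T4: 3→10
T5: 10→18

18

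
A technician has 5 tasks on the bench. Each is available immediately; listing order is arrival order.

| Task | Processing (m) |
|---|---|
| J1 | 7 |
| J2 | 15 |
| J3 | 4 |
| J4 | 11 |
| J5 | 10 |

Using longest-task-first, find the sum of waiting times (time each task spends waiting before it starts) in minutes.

LPT (decreasing processing time): J2 J4 J5 J1 J3.
J2: waits 0, runs 0→15
J4: waits 15, runs 15→26
J5: waits 26, runs 26→36
J1: waits 36, runs 36→43
J3: waits 43, runs 43→47
Sum = 0+15+26+36+43 = 120.

120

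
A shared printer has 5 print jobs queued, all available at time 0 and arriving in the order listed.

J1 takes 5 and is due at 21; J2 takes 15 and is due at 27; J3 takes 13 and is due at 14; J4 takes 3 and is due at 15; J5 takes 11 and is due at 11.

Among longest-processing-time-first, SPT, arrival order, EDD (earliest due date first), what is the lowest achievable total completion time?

109

LPT (decreasing processing time): J2 J3 J5 J1 J4.
J2: 0→15
J3: 15→28
J5: 28→39
J1: 39→44
J4: 44→47
Sum = 15+28+39+44+47 = 173.
SPT (increasing processing time): J4 J1 J5 J3 J2.
J4: 0→3
J1: 3→8
J5: 8→19
J3: 19→32
J2: 32→47
Sum = 3+8+19+32+47 = 109.
FIFO (arrival order): J1 J2 J3 J4 J5.
J1: 0→5
J2: 5→20
J3: 20→33
J4: 33→36
J5: 36→47
Sum = 5+20+33+36+47 = 141.
EDD (increasing due date): J5 J3 J4 J1 J2.
J5: 0→11
J3: 11→24
J4: 24→27
J1: 27→32
J2: 32→47
Sum = 11+24+27+32+47 = 141.
LPT 173, SPT 109, FIFO 141, EDD 141 → minimum 109.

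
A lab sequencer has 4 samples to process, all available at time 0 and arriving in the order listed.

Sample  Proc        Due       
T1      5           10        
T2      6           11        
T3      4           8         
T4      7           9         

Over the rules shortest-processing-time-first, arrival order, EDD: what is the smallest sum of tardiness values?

17

SPT (increasing processing time): T3 T1 T2 T4.
T3: 0→4, due 8, tardiness 0
T1: 4→9, due 10, tardiness 0
T2: 9→15, due 11, tardiness 4
T4: 15→22, due 9, tardiness 13
Sum = 0+0+4+13 = 17.
FIFO (arrival order): T1 T2 T3 T4.
T1: 0→5, due 10, tardiness 0
T2: 5→11, due 11, tardiness 0
T3: 11→15, due 8, tardiness 7
T4: 15→22, due 9, tardiness 13
Sum = 0+0+7+13 = 20.
EDD (increasing due date): T3 T4 T1 T2.
T3: 0→4, due 8, tardiness 0
T4: 4→11, due 9, tardiness 2
T1: 11→16, due 10, tardiness 6
T2: 16→22, due 11, tardiness 11
Sum = 0+2+6+11 = 19.
SPT 17, FIFO 20, EDD 19 → minimum 17.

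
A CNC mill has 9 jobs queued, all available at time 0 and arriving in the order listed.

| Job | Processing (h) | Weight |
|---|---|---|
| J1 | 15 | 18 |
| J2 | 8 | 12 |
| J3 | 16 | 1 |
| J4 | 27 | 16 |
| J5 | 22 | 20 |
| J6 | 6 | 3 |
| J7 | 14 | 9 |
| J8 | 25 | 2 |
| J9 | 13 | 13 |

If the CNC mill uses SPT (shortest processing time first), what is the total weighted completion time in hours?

6440

SPT (increasing processing time): J6 J2 J9 J7 J1 J3 J5 J8 J4.
J6: finishes 6, weight 3, w·C = 18
J2: finishes 14, weight 12, w·C = 168
J9: finishes 27, weight 13, w·C = 351
J7: finishes 41, weight 9, w·C = 369
J1: finishes 56, weight 18, w·C = 1008
J3: finishes 72, weight 1, w·C = 72
J5: finishes 94, weight 20, w·C = 1880
J8: finishes 119, weight 2, w·C = 238
J4: finishes 146, weight 16, w·C = 2336
Sum = 18+168+351+369+1008+72+1880+238+2336 = 6440.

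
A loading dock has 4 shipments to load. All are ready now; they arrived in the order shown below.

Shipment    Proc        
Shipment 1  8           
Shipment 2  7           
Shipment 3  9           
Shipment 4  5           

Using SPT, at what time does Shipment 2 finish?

SPT (increasing processing time): Shipment 4 Shipment 2 Shipment 1 Shipment 3.
Shipment 4: 0→5
Shipment 2: 5→12

12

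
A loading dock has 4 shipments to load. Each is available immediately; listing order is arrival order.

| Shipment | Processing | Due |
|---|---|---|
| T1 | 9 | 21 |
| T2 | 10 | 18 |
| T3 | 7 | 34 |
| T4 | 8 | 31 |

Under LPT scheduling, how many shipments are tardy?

0

LPT (decreasing processing time): T2 T1 T4 T3.
T2: 0→10, due 18, tardiness 0
T1: 10→19, due 21, tardiness 0
T4: 19→27, due 31, tardiness 0
T3: 27→34, due 34, tardiness 0
Late shipments: 0.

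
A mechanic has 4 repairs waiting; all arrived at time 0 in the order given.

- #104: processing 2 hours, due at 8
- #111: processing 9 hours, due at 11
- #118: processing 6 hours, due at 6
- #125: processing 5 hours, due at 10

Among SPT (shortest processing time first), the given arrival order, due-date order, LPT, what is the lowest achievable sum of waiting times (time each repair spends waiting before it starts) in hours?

SPT (increasing processing time): #104 #125 #118 #111.
#104: waits 0, runs 0→2
#125: waits 2, runs 2→7
#118: waits 7, runs 7→13
#111: waits 13, runs 13→22
Sum = 0+2+7+13 = 22.
FIFO (arrival order): #104 #111 #118 #125.
#104: waits 0, runs 0→2
#111: waits 2, runs 2→11
#118: waits 11, runs 11→17
#125: waits 17, runs 17→22
Sum = 0+2+11+17 = 30.
EDD (increasing due date): #118 #104 #125 #111.
#118: waits 0, runs 0→6
#104: waits 6, runs 6→8
#125: waits 8, runs 8→13
#111: waits 13, runs 13→22
Sum = 0+6+8+13 = 27.
LPT (decreasing processing time): #111 #118 #125 #104.
#111: waits 0, runs 0→9
#118: waits 9, runs 9→15
#125: waits 15, runs 15→20
#104: waits 20, runs 20→22
Sum = 0+9+15+20 = 44.
SPT 22, FIFO 30, EDD 27, LPT 44 → minimum 22.

22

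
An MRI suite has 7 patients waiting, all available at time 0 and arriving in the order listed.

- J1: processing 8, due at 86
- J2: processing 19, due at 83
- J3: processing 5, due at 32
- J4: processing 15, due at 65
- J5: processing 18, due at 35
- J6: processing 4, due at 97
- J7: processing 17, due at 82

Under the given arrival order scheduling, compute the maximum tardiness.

30

FIFO (arrival order): J1 J2 J3 J4 J5 J6 J7.
J1: 0→8, due 86, tardiness 0
J2: 8→27, due 83, tardiness 0
J3: 27→32, due 32, tardiness 0
J4: 32→47, due 65, tardiness 0
J5: 47→65, due 35, tardiness 30
J6: 65→69, due 97, tardiness 0
J7: 69→86, due 82, tardiness 4
Maximum = 30.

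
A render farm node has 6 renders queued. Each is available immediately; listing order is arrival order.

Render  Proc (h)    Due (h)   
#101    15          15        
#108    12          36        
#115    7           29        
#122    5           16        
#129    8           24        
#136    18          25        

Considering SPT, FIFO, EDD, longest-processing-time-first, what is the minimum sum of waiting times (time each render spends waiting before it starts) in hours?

SPT (increasing processing time): #122 #115 #129 #108 #101 #136.
#122: waits 0, runs 0→5
#115: waits 5, runs 5→12
#129: waits 12, runs 12→20
#108: waits 20, runs 20→32
#101: waits 32, runs 32→47
#136: waits 47, runs 47→65
Sum = 0+5+12+20+32+47 = 116.
FIFO (arrival order): #101 #108 #115 #122 #129 #136.
#101: waits 0, runs 0→15
#108: waits 15, runs 15→27
#115: waits 27, runs 27→34
#122: waits 34, runs 34→39
#129: waits 39, runs 39→47
#136: waits 47, runs 47→65
Sum = 0+15+27+34+39+47 = 162.
EDD (increasing due date): #101 #122 #129 #136 #115 #108.
#101: waits 0, runs 0→15
#122: waits 15, runs 15→20
#129: waits 20, runs 20→28
#136: waits 28, runs 28→46
#115: waits 46, runs 46→53
#108: waits 53, runs 53→65
Sum = 0+15+20+28+46+53 = 162.
LPT (decreasing processing time): #136 #101 #108 #129 #115 #122.
#136: waits 0, runs 0→18
#101: waits 18, runs 18→33
#108: waits 33, runs 33→45
#129: waits 45, runs 45→53
#115: waits 53, runs 53→60
#122: waits 60, runs 60→65
Sum = 0+18+33+45+53+60 = 209.
SPT 116, FIFO 162, EDD 162, LPT 209 → minimum 116.

116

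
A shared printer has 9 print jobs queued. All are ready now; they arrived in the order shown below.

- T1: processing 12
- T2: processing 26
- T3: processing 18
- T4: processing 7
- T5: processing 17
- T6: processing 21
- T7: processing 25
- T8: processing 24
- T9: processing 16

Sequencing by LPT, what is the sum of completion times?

965

LPT (decreasing processing time): T2 T7 T8 T6 T3 T5 T9 T1 T4.
T2: 0→26
T7: 26→51
T8: 51→75
T6: 75→96
T3: 96→114
T5: 114→131
T9: 131→147
T1: 147→159
T4: 159→166
Sum = 26+51+75+96+114+131+147+159+166 = 965.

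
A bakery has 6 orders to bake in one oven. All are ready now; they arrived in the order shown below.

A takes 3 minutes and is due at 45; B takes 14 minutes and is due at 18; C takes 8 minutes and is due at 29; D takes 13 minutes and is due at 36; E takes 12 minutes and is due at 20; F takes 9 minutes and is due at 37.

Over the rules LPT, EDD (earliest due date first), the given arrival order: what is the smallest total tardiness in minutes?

54

LPT (decreasing processing time): B D E F C A.
B: 0→14, due 18, tardiness 0
D: 14→27, due 36, tardiness 0
E: 27→39, due 20, tardiness 19
F: 39→48, due 37, tardiness 11
C: 48→56, due 29, tardiness 27
A: 56→59, due 45, tardiness 14
Sum = 0+0+19+11+27+14 = 71.
EDD (increasing due date): B E C D F A.
B: 0→14, due 18, tardiness 0
E: 14→26, due 20, tardiness 6
C: 26→34, due 29, tardiness 5
D: 34→47, due 36, tardiness 11
F: 47→56, due 37, tardiness 19
A: 56→59, due 45, tardiness 14
Sum = 0+6+5+11+19+14 = 55.
FIFO (arrival order): A B C D E F.
A: 0→3, due 45, tardiness 0
B: 3→17, due 18, tardiness 0
C: 17→25, due 29, tardiness 0
D: 25→38, due 36, tardiness 2
E: 38→50, due 20, tardiness 30
F: 50→59, due 37, tardiness 22
Sum = 0+0+0+2+30+22 = 54.
LPT 71, EDD 55, FIFO 54 → minimum 54.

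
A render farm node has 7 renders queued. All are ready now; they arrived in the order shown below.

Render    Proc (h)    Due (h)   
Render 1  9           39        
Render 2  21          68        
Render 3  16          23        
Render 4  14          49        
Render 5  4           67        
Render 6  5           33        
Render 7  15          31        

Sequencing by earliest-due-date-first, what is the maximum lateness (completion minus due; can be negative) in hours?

EDD (increasing due date): Render 3 Render 7 Render 6 Render 1 Render 4 Render 5 Render 2.
Render 3: 0→16, due 23, lateness -7
Render 7: 16→31, due 31, lateness 0
Render 6: 31→36, due 33, lateness 3
Render 1: 36→45, due 39, lateness 6
Render 4: 45→59, due 49, lateness 10
Render 5: 59→63, due 67, lateness -4
Render 2: 63→84, due 68, lateness 16
Maximum = 16.

16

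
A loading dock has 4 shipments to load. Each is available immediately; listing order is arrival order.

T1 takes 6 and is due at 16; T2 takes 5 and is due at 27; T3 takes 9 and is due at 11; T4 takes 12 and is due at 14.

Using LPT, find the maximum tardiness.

LPT (decreasing processing time): T4 T3 T1 T2.
T4: 0→12, due 14, tardiness 0
T3: 12→21, due 11, tardiness 10
T1: 21→27, due 16, tardiness 11
T2: 27→32, due 27, tardiness 5
Maximum = 11.

11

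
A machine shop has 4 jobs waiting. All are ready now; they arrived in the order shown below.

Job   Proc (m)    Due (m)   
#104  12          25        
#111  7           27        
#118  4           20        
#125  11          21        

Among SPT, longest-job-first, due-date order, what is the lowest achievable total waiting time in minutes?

SPT (increasing processing time): #118 #111 #125 #104.
#118: waits 0, runs 0→4
#111: waits 4, runs 4→11
#125: waits 11, runs 11→22
#104: waits 22, runs 22→34
Sum = 0+4+11+22 = 37.
LPT (decreasing processing time): #104 #125 #111 #118.
#104: waits 0, runs 0→12
#125: waits 12, runs 12→23
#111: waits 23, runs 23→30
#118: waits 30, runs 30→34
Sum = 0+12+23+30 = 65.
EDD (increasing due date): #118 #125 #104 #111.
#118: waits 0, runs 0→4
#125: waits 4, runs 4→15
#104: waits 15, runs 15→27
#111: waits 27, runs 27→34
Sum = 0+4+15+27 = 46.
SPT 37, LPT 65, EDD 46 → minimum 37.

37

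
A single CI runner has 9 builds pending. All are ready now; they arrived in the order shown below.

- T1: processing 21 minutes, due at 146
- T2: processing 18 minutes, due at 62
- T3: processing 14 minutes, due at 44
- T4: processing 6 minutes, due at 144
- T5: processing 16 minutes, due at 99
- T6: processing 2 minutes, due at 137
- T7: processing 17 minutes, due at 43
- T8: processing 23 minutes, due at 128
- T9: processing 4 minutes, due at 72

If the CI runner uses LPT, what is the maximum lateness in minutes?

65

LPT (decreasing processing time): T8 T1 T2 T7 T5 T3 T4 T9 T6.
T8: 0→23, due 128, lateness -105
T1: 23→44, due 146, lateness -102
T2: 44→62, due 62, lateness 0
T7: 62→79, due 43, lateness 36
T5: 79→95, due 99, lateness -4
T3: 95→109, due 44, lateness 65
T4: 109→115, due 144, lateness -29
T9: 115→119, due 72, lateness 47
T6: 119→121, due 137, lateness -16
Maximum = 65.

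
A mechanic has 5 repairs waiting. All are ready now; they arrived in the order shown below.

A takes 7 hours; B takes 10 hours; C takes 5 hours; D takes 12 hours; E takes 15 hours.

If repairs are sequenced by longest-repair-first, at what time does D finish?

LPT (decreasing processing time): E D B A C.
E: 0→15
D: 15→27

27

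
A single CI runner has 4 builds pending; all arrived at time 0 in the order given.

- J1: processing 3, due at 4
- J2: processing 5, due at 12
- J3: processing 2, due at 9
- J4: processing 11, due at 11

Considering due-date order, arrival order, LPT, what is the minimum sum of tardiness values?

11

EDD (increasing due date): J1 J3 J4 J2.
J1: 0→3, due 4, tardiness 0
J3: 3→5, due 9, tardiness 0
J4: 5→16, due 11, tardiness 5
J2: 16→21, due 12, tardiness 9
Sum = 0+0+5+9 = 14.
FIFO (arrival order): J1 J2 J3 J4.
J1: 0→3, due 4, tardiness 0
J2: 3→8, due 12, tardiness 0
J3: 8→10, due 9, tardiness 1
J4: 10→21, due 11, tardiness 10
Sum = 0+0+1+10 = 11.
LPT (decreasing processing time): J4 J2 J1 J3.
J4: 0→11, due 11, tardiness 0
J2: 11→16, due 12, tardiness 4
J1: 16→19, due 4, tardiness 15
J3: 19→21, due 9, tardiness 12
Sum = 0+4+15+12 = 31.
EDD 14, FIFO 11, LPT 31 → minimum 11.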